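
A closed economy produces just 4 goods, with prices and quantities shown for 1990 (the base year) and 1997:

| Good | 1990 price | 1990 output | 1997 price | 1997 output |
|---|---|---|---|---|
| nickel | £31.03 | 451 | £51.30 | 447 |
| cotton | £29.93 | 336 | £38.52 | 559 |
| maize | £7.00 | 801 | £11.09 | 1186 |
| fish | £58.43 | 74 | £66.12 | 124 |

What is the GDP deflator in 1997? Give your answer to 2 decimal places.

Nominal GDP 1997 = 51.30·447 + 38.52·559 + 11.09·1186 + 66.12·124 = 65815.40.
Real GDP 1997 (at 1990 prices) = 31.03·447 + 29.93·559 + 7.00·1186 + 58.43·124 = 46148.60.
Deflator = Nominal/Real × 100 = 65815.40/46148.60 × 100 = 142.616.

142.62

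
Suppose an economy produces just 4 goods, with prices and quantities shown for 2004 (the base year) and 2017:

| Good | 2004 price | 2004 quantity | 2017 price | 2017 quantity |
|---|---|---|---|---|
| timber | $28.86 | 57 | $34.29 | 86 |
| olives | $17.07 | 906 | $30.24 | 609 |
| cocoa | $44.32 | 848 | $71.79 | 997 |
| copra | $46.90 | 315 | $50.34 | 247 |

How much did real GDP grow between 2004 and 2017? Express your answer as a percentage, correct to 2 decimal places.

Real GDP 2004 = Nominal GDP 2004 = 28.86·57 + 17.07·906 + 44.32·848 + 46.90·315 = 69467.30.
Real GDP 2017 (at 2004 prices) = 28.86·86 + 17.07·609 + 44.32·997 + 46.90·247 = 68648.93.
Real growth = 68648.93/69467.30 − 1 = -0.0118.

-1.18%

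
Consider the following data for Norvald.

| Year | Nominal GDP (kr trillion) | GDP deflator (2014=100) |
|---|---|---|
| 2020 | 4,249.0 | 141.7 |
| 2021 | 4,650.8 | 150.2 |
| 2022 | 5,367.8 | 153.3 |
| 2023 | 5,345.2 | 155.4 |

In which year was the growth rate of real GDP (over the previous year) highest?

2021: real = 4650.8/1.502 = 3096.40; growth vs 2020 (2998.59) = 3.26%.
2022: real = 5367.8/1.533 = 3501.50; growth vs 2021 (3096.40) = 13.08%.
2023: real = 5345.2/1.554 = 3439.64; growth vs 2022 (3501.50) = -1.77%.

2022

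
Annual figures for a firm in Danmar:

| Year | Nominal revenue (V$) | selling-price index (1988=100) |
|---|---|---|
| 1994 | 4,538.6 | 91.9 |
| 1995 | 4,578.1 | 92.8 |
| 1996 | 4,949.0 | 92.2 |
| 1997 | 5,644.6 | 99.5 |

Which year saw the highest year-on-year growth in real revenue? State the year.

1995: real = 4578.1/0.928 = 4933.30; growth vs 1994 (4938.63) = -0.11%.
1996: real = 4949.0/0.922 = 5367.68; growth vs 1995 (4933.30) = 8.81%.
1997: real = 5644.6/0.995 = 5672.96; growth vs 1996 (5367.68) = 5.69%.

1996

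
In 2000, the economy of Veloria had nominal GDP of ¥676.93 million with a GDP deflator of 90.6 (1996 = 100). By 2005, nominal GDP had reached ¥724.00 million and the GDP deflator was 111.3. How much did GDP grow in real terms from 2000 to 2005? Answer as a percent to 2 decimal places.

Deflate each year: 2000 → 676.93/0.906 = 747.16; 2005 → 724.00/1.113 = 650.49.
So real GDP changed by 650.49/747.16 − 1 = -0.1294, i.e. -12.94%.

-12.94%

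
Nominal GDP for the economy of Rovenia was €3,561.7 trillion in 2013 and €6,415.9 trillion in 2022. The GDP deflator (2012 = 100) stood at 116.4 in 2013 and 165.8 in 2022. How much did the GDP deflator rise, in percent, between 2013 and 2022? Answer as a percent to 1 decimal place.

42.4%

Price-level change = 165.8 / 116.4 − 1 = 0.4244.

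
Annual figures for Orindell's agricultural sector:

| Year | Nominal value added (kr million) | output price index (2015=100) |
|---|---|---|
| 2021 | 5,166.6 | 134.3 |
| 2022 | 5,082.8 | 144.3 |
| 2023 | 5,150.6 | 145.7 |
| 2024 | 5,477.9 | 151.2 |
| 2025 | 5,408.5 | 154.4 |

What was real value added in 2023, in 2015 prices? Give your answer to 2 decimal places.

kr 3,535.07 million

Real value added 2023 = 5150.6 / 1.457 = 3535.07.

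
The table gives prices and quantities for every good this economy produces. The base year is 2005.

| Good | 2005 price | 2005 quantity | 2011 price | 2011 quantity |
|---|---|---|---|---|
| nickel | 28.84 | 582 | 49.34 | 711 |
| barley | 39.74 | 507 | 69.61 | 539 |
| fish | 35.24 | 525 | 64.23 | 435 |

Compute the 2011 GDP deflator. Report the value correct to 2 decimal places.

Nominal GDP 2011 = 49.34·711 + 69.61·539 + 64.23·435 = 100540.58.
Real GDP 2011 (at 2005 prices) = 28.84·711 + 39.74·539 + 35.24·435 = 57254.50.
Deflator = Nominal/Real × 100 = 100540.58/57254.50 × 100 = 175.603.

175.60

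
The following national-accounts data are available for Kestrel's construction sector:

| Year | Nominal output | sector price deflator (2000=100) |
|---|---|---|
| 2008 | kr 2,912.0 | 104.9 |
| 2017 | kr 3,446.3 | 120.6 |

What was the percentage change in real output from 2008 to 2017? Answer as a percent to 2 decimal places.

Real output 2008 = 2912.0 / 1.049 = 2775.98.
Real output 2017 = 3446.3 / 1.206 = 2857.63.
Real growth = 2857.63 / 2775.98 − 1 = 0.0294.

2.94%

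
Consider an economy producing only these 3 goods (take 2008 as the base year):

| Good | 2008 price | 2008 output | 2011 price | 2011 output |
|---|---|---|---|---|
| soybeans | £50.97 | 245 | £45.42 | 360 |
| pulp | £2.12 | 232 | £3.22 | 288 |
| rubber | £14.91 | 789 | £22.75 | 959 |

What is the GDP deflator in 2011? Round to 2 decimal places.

Nominal GDP 2011 = 45.42·360 + 3.22·288 + 22.75·959 = 39095.81.
Real GDP 2011 (at 2008 prices) = 50.97·360 + 2.12·288 + 14.91·959 = 33258.45.
Deflator = Nominal/Real × 100 = 39095.81/33258.45 × 100 = 117.552.

117.55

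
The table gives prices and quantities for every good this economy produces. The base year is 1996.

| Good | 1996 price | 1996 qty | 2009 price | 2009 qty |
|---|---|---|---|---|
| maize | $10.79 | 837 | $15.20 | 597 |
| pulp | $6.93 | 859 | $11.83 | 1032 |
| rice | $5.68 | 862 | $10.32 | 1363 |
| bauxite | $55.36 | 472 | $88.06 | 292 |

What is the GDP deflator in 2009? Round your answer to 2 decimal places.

Nominal GDP 2009 = 15.20·597 + 11.83·1032 + 10.32·1363 + 88.06·292 = 61062.64.
Real GDP 2009 (at 1996 prices) = 10.79·597 + 6.93·1032 + 5.68·1363 + 55.36·292 = 37500.35.
Deflator = Nominal/Real × 100 = 61062.64/37500.35 × 100 = 162.832.

162.83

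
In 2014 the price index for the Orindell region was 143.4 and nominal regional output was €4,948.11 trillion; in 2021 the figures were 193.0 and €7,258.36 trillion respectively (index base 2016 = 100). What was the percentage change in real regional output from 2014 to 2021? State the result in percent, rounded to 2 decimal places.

Deflate each year: 2014 → 4948.11/1.434 = 3450.56; 2021 → 7258.36/1.930 = 3760.81.
So real regional output changed by 3760.81/3450.56 − 1 = 0.0899, i.e. 8.99%.

8.99%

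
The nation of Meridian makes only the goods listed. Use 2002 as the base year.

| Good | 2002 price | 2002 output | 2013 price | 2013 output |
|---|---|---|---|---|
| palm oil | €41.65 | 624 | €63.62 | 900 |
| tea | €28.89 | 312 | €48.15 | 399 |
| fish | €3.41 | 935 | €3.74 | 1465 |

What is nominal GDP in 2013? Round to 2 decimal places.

Nominal GDP 2013 = Σ (p_2013 × q_2013) = 63.62·900 + 48.15·399 + 3.74·1465 = 81948.95.

€81948.95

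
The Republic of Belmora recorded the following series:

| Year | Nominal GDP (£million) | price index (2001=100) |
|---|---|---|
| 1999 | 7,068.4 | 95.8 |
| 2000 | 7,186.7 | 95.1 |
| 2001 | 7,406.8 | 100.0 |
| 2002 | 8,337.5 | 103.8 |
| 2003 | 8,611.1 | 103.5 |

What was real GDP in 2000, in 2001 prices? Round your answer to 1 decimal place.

Real GDP 2000 = 7186.7 / 0.951 = 7556.99.

£7,557.0 million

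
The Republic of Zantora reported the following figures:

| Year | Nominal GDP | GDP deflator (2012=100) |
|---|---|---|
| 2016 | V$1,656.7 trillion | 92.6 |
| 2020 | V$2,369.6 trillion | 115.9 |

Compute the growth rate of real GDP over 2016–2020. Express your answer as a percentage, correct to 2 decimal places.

14.28%

Real GDP 2016 = 1656.7 / 0.926 = 1789.09.
Real GDP 2020 = 2369.6 / 1.159 = 2044.52.
Real growth = 2044.52 / 1789.09 − 1 = 0.1428.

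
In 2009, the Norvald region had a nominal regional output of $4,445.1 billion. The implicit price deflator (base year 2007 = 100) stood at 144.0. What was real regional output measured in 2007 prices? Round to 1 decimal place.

Real regional output = Nominal / (implicit price deflator/100) = 4445.1 / 1.440 = 3086.88.

$3,086.9 billion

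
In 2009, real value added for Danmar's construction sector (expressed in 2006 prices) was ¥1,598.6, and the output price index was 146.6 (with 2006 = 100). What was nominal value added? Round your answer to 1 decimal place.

Nominal value added = Real × (output price index/100) = 1598.6 × 1.466 = 2343.55.

¥2,343.5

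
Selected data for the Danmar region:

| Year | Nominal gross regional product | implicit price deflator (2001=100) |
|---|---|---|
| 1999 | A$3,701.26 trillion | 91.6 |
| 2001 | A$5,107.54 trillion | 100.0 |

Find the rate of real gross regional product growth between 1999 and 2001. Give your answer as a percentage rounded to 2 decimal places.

Deflate each year: 1999 → 3701.26/0.916 = 4040.68; 2001 → 5107.54/1.000 = 5107.54.
So real gross regional product changed by 5107.54/4040.68 − 1 = 0.2640, i.e. 26.40%.

26.40%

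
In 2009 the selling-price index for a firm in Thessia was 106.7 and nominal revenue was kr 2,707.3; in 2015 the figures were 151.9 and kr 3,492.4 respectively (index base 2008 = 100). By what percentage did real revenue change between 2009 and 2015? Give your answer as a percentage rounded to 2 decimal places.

-9.39%

Real revenue 2009 = 2707.3 / 1.067 = 2537.30.
Real revenue 2015 = 3492.4 / 1.519 = 2299.14.
Real growth = 2299.14 / 2537.30 − 1 = -0.0939.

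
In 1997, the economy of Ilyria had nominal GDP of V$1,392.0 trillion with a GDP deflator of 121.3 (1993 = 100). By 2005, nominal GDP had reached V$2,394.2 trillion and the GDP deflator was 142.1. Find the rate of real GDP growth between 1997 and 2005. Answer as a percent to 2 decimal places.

46.82%

Real GDP 1997 = 1392.0 / 1.213 = 1147.57.
Real GDP 2005 = 2394.2 / 1.421 = 1684.87.
Real growth = 1684.87 / 1147.57 − 1 = 0.4682.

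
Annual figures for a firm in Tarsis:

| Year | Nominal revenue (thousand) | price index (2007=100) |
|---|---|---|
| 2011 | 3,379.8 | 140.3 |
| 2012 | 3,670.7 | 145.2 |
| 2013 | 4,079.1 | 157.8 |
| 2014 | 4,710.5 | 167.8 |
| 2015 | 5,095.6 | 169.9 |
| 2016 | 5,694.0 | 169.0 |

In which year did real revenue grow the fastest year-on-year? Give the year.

2016

2012: real = 3670.7/1.452 = 2528.03; growth vs 2011 (2408.98) = 4.94%.
2013: real = 4079.1/1.578 = 2584.98; growth vs 2012 (2528.03) = 2.25%.
2014: real = 4710.5/1.678 = 2807.21; growth vs 2013 (2584.98) = 8.60%.
2015: real = 5095.6/1.699 = 2999.18; growth vs 2014 (2807.21) = 6.84%.
2016: real = 5694.0/1.690 = 3369.23; growth vs 2015 (2999.18) = 12.34%.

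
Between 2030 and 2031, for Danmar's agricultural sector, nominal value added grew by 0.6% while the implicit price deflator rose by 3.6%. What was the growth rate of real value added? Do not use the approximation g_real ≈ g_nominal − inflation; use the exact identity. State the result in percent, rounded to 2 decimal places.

(1 + g_nom) = (1 + g_real)(1 + π), so g_real = 1.0060 / 1.0360 − 1 = -0.02896.

-2.90%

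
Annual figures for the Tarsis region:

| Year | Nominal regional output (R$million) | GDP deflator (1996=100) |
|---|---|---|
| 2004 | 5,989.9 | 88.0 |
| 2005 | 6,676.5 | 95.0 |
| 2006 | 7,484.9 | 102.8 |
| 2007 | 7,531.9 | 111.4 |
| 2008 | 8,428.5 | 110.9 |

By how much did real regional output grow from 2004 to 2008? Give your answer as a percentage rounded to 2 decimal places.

Real regional output 2004 = 5989.9/0.880 = 6806.70.
Real regional output 2008 = 8428.5/1.109 = 7600.09.
Change = 7600.09/6806.70 − 1 = 0.1166.

11.66%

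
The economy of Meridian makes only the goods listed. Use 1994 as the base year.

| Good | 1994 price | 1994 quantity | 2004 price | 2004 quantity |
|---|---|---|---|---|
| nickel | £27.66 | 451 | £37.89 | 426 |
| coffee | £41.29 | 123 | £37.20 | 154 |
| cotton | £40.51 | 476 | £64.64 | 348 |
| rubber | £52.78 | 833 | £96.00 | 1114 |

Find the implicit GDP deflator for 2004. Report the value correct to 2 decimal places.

Nominal GDP 2004 = 37.89·426 + 37.20·154 + 64.64·348 + 96.00·1114 = 151308.66.
Real GDP 2004 (at 1994 prices) = 27.66·426 + 41.29·154 + 40.51·348 + 52.78·1114 = 91036.22.
Deflator = Nominal/Real × 100 = 151308.66/91036.22 × 100 = 166.207.

166.21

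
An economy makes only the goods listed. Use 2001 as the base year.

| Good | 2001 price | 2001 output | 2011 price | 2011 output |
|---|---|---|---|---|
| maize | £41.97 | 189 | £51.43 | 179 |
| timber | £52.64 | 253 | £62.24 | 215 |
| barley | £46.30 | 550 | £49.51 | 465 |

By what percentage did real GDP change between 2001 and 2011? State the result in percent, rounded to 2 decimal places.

-13.60%

Real GDP 2001 = Nominal GDP 2001 = 41.97·189 + 52.64·253 + 46.30·550 = 46715.25.
Real GDP 2011 (at 2001 prices) = 41.97·179 + 52.64·215 + 46.30·465 = 40359.73.
Real growth = 40359.73/46715.25 − 1 = -0.1360.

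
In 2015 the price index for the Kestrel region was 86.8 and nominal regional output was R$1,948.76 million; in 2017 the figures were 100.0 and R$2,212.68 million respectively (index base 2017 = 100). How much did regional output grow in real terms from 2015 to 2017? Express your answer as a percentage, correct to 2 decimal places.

-1.44%

Real regional output 2015 = 1948.76 / 0.868 = 2245.12.
Real regional output 2017 = 2212.68 / 1.000 = 2212.68.
Real growth = 2212.68 / 2245.12 − 1 = -0.0144.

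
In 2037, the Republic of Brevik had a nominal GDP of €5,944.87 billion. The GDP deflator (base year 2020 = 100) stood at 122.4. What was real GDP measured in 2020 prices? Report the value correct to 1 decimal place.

€4,856.9 billion

Real GDP = Nominal / (GDP deflator/100) = 5944.87 / 1.224 = 4856.92.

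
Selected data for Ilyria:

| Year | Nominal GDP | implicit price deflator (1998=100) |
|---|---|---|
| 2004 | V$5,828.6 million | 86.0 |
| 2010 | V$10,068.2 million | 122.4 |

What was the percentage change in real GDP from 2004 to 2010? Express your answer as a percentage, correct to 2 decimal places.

21.37%

Real GDP 2004 = 5828.6 / 0.860 = 6777.44.
Real GDP 2010 = 10068.2 / 1.224 = 8225.65.
Real growth = 8225.65 / 6777.44 − 1 = 0.2137.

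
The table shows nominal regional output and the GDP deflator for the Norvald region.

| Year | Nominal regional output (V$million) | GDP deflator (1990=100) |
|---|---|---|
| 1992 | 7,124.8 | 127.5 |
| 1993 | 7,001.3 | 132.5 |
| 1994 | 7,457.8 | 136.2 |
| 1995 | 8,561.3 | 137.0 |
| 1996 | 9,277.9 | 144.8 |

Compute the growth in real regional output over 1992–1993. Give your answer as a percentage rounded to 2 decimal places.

-5.44%

Real regional output 1992 = 7124.8/1.275 = 5588.08.
Real regional output 1993 = 7001.3/1.325 = 5284.00.
Change = 5284.00/5588.08 − 1 = -0.0544.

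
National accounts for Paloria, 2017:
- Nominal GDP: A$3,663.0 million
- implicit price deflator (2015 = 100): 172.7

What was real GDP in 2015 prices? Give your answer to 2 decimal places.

A$2,121.02 million

Real GDP = Nominal / (implicit price deflator/100) = 3663.0 / 1.727 = 2121.02.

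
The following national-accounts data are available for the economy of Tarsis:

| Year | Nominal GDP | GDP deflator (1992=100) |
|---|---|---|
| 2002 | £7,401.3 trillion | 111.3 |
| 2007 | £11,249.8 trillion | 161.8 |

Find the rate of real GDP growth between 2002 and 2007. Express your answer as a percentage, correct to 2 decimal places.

Deflate each year: 2002 → 7401.3/1.113 = 6649.87; 2007 → 11249.8/1.618 = 6952.90.
So real GDP changed by 6952.90/6649.87 − 1 = 0.0456, i.e. 4.56%.

4.56%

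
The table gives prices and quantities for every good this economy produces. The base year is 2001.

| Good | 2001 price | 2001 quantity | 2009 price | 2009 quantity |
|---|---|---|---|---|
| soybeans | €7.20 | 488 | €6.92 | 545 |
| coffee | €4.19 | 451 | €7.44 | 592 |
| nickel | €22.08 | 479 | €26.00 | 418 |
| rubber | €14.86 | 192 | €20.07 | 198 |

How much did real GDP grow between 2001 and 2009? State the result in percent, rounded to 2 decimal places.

-1.36%

Real GDP 2001 = Nominal GDP 2001 = 7.20·488 + 4.19·451 + 22.08·479 + 14.86·192 = 18832.73.
Real GDP 2009 (at 2001 prices) = 7.20·545 + 4.19·592 + 22.08·418 + 14.86·198 = 18576.20.
Real growth = 18576.20/18832.73 − 1 = -0.0136.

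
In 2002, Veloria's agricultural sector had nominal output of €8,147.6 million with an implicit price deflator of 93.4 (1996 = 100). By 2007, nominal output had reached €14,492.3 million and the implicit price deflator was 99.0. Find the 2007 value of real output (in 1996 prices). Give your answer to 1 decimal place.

Real output = Nominal / (implicit price deflator/100) = 14492.3 / 0.990 = 14638.69.

€14,638.7 million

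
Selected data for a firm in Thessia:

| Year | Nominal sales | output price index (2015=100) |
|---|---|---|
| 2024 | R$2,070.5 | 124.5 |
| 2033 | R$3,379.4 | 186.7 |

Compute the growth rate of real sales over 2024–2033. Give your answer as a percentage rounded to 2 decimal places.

Deflate each year: 2024 → 2070.5/1.245 = 1663.05; 2033 → 3379.4/1.867 = 1810.07.
So real sales changed by 1810.07/1663.05 − 1 = 0.0884, i.e. 8.84%.

8.84%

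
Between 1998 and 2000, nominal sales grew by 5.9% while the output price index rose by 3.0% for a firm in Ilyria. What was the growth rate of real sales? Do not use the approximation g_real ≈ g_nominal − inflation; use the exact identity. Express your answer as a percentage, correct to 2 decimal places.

(1 + g_nom) = (1 + g_real)(1 + π), so g_real = 1.0590 / 1.0300 − 1 = 0.02816.

2.82%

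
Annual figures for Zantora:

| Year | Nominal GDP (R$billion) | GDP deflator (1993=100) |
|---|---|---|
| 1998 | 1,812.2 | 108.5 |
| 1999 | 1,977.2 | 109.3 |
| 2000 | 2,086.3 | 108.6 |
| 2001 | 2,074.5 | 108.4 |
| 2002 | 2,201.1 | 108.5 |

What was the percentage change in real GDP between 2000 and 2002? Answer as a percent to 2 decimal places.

5.60%

Real GDP 2000 = 2086.3/1.086 = 1921.09.
Real GDP 2002 = 2201.1/1.085 = 2028.66.
Change = 2028.66/1921.09 − 1 = 0.0560.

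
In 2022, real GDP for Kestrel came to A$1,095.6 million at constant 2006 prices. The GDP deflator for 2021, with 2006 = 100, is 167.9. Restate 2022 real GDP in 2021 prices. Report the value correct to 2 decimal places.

Real GDP in 2021 prices = Real GDP in 2006 prices × (P_2021/P_2006) = 1095.6 × 1.679 = 1839.51.

A$1,839.51 million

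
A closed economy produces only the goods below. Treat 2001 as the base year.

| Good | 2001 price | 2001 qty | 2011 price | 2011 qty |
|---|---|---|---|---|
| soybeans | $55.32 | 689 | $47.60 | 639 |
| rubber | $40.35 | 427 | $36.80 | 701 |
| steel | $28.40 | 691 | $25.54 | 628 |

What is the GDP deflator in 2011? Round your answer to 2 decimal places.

88.69

Nominal GDP 2011 = 47.60·639 + 36.80·701 + 25.54·628 = 72252.32.
Real GDP 2011 (at 2001 prices) = 55.32·639 + 40.35·701 + 28.40·628 = 81470.03.
Deflator = Nominal/Real × 100 = 72252.32/81470.03 × 100 = 88.686.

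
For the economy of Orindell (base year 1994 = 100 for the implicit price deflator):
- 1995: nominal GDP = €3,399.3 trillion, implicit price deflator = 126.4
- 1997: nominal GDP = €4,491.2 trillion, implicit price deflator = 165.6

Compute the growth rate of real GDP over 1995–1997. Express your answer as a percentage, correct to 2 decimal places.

Deflate each year: 1995 → 3399.3/1.264 = 2689.32; 1997 → 4491.2/1.656 = 2712.08.
So real GDP changed by 2712.08/2689.32 − 1 = 0.0085, i.e. 0.85%.

0.85%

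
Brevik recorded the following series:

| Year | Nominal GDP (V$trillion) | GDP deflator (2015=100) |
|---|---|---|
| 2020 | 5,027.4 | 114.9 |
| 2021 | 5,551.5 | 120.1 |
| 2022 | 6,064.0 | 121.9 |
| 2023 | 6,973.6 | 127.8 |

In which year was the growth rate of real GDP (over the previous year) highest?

2021: real = 5551.5/1.201 = 4622.40; growth vs 2020 (4375.46) = 5.64%.
2022: real = 6064.0/1.219 = 4974.57; growth vs 2021 (4622.40) = 7.62%.
2023: real = 6973.6/1.278 = 5456.65; growth vs 2022 (4974.57) = 9.69%.

2023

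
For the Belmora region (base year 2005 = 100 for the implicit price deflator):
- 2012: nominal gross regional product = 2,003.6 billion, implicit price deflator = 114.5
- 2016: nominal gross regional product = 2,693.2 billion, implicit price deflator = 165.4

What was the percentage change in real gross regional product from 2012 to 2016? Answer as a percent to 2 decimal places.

Deflate each year: 2012 → 2003.6/1.145 = 1749.87; 2016 → 2693.2/1.654 = 1628.30.
So real gross regional product changed by 1628.30/1749.87 − 1 = -0.0695, i.e. -6.95%.

-6.95%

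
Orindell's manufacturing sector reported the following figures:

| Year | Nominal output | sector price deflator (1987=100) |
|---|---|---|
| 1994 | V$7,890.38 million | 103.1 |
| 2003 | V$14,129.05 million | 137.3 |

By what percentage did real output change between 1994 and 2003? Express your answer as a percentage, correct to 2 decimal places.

34.46%

Deflate each year: 1994 → 7890.38/1.031 = 7653.13; 2003 → 14129.05/1.373 = 10290.64.
So real output changed by 10290.64/7653.13 − 1 = 0.3446, i.e. 34.46%.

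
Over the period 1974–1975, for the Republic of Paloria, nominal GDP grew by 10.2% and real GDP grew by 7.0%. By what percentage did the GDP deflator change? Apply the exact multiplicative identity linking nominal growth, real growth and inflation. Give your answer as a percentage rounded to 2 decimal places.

(1 + g_nom) = (1 + g_real)(1 + π), so π = 1.1020 / 1.0700 − 1 = 0.02991.

2.99%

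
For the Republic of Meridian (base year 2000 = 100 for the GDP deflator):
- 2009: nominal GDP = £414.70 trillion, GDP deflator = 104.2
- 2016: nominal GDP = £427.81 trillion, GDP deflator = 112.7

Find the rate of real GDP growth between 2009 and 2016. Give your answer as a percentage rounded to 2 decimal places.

-4.62%

Real GDP 2009 = 414.70 / 1.042 = 397.98.
Real GDP 2016 = 427.81 / 1.127 = 379.60.
Real growth = 379.60 / 397.98 − 1 = -0.0462.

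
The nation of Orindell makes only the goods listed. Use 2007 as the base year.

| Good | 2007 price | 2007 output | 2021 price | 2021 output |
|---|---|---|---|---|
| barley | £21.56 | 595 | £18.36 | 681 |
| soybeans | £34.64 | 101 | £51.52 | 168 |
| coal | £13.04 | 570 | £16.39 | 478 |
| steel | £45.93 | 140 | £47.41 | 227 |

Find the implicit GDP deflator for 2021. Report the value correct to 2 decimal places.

106.98

Nominal GDP 2021 = 18.36·681 + 51.52·168 + 16.39·478 + 47.41·227 = 39755.01.
Real GDP 2021 (at 2007 prices) = 21.56·681 + 34.64·168 + 13.04·478 + 45.93·227 = 37161.11.
Deflator = Nominal/Real × 100 = 39755.01/37161.11 × 100 = 106.980.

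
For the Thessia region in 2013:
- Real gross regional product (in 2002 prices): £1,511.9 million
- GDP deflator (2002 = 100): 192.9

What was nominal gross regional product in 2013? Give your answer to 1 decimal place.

Nominal gross regional product = Real × (GDP deflator/100) = 1511.9 × 1.929 = 2916.46.

£2,916.5 million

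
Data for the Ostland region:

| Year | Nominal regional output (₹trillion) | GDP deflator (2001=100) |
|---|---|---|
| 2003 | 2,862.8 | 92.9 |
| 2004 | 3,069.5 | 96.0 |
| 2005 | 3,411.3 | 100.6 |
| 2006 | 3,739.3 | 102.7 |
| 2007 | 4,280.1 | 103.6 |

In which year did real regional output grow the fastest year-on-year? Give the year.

2004: real = 3069.5/0.960 = 3197.40; growth vs 2003 (3081.59) = 3.76%.
2005: real = 3411.3/1.006 = 3390.95; growth vs 2004 (3197.40) = 6.05%.
2006: real = 3739.3/1.027 = 3640.99; growth vs 2005 (3390.95) = 7.37%.
2007: real = 4280.1/1.036 = 4131.37; growth vs 2006 (3640.99) = 13.47%.

2007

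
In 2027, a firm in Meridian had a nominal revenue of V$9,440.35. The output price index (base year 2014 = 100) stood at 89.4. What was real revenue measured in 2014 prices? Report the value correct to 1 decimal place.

Real revenue = Nominal / (output price index/100) = 9440.35 / 0.894 = 10559.68.

V$10,559.7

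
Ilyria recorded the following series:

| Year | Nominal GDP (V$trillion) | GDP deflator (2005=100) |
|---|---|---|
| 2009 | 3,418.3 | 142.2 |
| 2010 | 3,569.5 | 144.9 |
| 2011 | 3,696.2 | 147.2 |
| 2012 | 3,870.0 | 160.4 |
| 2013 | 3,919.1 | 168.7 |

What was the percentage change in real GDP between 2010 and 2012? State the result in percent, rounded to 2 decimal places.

Real GDP 2010 = 3569.5/1.449 = 2463.42.
Real GDP 2012 = 3870.0/1.604 = 2412.72.
Change = 2412.72/2463.42 − 1 = -0.0206.

-2.06%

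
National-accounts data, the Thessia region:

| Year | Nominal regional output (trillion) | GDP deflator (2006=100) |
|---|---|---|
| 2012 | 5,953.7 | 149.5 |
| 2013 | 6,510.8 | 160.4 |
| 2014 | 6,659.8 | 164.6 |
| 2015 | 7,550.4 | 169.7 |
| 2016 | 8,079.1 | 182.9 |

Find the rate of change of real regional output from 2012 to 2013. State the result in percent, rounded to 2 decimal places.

Real regional output 2012 = 5953.7/1.495 = 3982.41.
Real regional output 2013 = 6510.8/1.604 = 4059.10.
Change = 4059.10/3982.41 − 1 = 0.0193.

1.93%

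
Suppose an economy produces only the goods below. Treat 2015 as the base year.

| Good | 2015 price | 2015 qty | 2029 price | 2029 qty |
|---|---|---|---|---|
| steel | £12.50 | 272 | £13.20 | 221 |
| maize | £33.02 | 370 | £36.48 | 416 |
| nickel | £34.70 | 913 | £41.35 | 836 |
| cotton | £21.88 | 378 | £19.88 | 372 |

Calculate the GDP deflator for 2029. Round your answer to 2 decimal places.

Nominal GDP 2029 = 13.20·221 + 36.48·416 + 41.35·836 + 19.88·372 = 60056.84.
Real GDP 2029 (at 2015 prices) = 12.50·221 + 33.02·416 + 34.70·836 + 21.88·372 = 53647.38.
Deflator = Nominal/Real × 100 = 60056.84/53647.38 × 100 = 111.947.

111.95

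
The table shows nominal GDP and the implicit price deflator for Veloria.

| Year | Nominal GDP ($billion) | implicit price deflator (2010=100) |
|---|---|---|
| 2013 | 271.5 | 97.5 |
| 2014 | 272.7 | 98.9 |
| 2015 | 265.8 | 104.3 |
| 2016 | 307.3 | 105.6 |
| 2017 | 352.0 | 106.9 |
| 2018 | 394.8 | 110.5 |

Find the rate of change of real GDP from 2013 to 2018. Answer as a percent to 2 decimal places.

28.31%

Real GDP 2013 = 271.5/0.975 = 278.46.
Real GDP 2018 = 394.8/1.105 = 357.29.
Change = 357.29/278.46 − 1 = 0.2831.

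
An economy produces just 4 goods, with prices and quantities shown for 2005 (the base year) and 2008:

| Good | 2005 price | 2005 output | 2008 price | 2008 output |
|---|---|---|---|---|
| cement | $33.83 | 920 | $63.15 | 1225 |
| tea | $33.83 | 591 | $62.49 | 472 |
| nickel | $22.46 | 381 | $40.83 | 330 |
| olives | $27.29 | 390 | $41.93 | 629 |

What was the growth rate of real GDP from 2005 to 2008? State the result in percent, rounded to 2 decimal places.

Real GDP 2005 = Nominal GDP 2005 = 33.83·920 + 33.83·591 + 22.46·381 + 27.29·390 = 70317.49.
Real GDP 2008 (at 2005 prices) = 33.83·1225 + 33.83·472 + 22.46·330 + 27.29·629 = 81986.72.
Real growth = 81986.72/70317.49 − 1 = 0.1660.

16.60%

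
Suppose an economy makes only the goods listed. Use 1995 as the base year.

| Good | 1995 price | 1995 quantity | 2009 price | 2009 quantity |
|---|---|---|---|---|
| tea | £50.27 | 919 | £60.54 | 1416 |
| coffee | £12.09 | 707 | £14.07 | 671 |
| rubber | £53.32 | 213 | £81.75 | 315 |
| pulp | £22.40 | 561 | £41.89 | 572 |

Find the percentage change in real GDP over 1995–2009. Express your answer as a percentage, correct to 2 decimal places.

38.43%

Real GDP 1995 = Nominal GDP 1995 = 50.27·919 + 12.09·707 + 53.32·213 + 22.40·561 = 78669.32.
Real GDP 2009 (at 1995 prices) = 50.27·1416 + 12.09·671 + 53.32·315 + 22.40·572 = 108903.31.
Real growth = 108903.31/78669.32 − 1 = 0.3843.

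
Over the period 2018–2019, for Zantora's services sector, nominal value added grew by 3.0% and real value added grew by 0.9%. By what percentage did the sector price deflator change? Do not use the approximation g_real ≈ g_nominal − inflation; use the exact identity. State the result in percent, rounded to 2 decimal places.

2.08%

(1 + g_nom) = (1 + g_real)(1 + π), so π = 1.0300 / 1.0090 − 1 = 0.02081.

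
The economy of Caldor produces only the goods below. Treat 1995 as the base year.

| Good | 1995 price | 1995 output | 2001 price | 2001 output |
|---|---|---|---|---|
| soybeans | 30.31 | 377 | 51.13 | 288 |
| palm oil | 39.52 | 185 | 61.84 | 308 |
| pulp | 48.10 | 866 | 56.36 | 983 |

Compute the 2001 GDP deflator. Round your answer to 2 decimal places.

130.78

Nominal GDP 2001 = 51.13·288 + 61.84·308 + 56.36·983 = 89174.04.
Real GDP 2001 (at 1995 prices) = 30.31·288 + 39.52·308 + 48.10·983 = 68183.74.
Deflator = Nominal/Real × 100 = 89174.04/68183.74 × 100 = 130.785.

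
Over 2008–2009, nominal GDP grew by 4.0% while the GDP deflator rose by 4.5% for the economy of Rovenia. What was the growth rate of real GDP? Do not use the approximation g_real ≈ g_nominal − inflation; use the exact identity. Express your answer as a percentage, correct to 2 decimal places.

-0.48%

(1 + g_nom) = (1 + g_real)(1 + π), so g_real = 1.0400 / 1.0450 − 1 = -0.00478.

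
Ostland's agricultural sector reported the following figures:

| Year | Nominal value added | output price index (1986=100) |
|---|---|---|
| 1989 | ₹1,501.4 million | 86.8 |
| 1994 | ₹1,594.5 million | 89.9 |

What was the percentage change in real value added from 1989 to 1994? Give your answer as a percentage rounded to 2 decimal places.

Real value added 1989 = 1501.4 / 0.868 = 1729.72.
Real value added 1994 = 1594.5 / 0.899 = 1773.64.
Real growth = 1773.64 / 1729.72 − 1 = 0.0254.

2.54%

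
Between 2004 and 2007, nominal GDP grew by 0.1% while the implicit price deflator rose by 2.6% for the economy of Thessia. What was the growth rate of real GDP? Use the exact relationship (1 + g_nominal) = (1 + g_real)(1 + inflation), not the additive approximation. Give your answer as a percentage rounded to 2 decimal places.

-2.44%

(1 + g_nom) = (1 + g_real)(1 + π), so g_real = 1.0010 / 1.0260 − 1 = -0.02437.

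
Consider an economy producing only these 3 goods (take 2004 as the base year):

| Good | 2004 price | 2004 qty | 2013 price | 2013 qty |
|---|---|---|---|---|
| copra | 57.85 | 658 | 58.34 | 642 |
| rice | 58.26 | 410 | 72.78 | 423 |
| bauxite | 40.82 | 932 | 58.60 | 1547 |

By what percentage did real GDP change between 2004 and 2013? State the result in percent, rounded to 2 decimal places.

Real GDP 2004 = Nominal GDP 2004 = 57.85·658 + 58.26·410 + 40.82·932 = 99996.14.
Real GDP 2013 (at 2004 prices) = 57.85·642 + 58.26·423 + 40.82·1547 = 124932.22.
Real growth = 124932.22/99996.14 − 1 = 0.2494.

24.94%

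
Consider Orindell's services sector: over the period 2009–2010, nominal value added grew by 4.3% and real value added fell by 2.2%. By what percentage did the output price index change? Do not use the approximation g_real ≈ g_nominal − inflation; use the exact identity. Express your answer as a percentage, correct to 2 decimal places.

6.65%

(1 + g_nom) = (1 + g_real)(1 + π), so π = 1.0430 / 0.9780 − 1 = 0.06646.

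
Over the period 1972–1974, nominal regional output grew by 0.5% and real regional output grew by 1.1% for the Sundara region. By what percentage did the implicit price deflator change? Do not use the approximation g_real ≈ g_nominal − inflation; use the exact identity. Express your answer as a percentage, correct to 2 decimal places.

-0.59%

(1 + g_nom) = (1 + g_real)(1 + π), so π = 1.0050 / 1.0110 − 1 = -0.00593.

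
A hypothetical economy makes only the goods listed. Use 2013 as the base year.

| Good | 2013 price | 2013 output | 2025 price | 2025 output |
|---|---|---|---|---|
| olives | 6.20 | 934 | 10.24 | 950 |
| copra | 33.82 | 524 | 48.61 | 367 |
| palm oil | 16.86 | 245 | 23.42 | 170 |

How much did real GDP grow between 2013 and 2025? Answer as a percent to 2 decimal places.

Real GDP 2013 = Nominal GDP 2013 = 6.20·934 + 33.82·524 + 16.86·245 = 27643.18.
Real GDP 2025 (at 2013 prices) = 6.20·950 + 33.82·367 + 16.86·170 = 21168.14.
Real growth = 21168.14/27643.18 − 1 = -0.2342.

-23.42%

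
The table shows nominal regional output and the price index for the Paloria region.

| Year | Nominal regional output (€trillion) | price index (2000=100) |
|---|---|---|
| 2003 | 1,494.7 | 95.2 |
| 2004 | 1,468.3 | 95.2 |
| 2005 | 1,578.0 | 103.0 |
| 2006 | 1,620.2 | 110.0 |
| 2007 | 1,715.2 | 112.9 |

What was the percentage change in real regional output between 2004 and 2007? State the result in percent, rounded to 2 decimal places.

Real regional output 2004 = 1468.3/0.952 = 1542.33.
Real regional output 2007 = 1715.2/1.129 = 1519.22.
Change = 1519.22/1542.33 − 1 = -0.0150.

-1.50%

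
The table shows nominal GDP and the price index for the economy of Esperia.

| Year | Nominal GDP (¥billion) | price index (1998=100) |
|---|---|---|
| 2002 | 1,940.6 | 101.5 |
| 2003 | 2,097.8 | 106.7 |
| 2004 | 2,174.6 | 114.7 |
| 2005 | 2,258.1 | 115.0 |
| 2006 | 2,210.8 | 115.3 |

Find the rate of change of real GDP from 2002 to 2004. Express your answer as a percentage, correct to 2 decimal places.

Real GDP 2002 = 1940.6/1.015 = 1911.92.
Real GDP 2004 = 2174.6/1.147 = 1895.90.
Change = 1895.90/1911.92 − 1 = -0.0084.

-0.84%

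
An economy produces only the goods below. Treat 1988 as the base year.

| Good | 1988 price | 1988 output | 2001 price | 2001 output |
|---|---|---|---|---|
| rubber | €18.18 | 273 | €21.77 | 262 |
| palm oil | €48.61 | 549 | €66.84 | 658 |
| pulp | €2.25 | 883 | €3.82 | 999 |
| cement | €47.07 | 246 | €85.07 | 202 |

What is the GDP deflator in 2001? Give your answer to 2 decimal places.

Nominal GDP 2001 = 21.77·262 + 66.84·658 + 3.82·999 + 85.07·202 = 70684.78.
Real GDP 2001 (at 1988 prices) = 18.18·262 + 48.61·658 + 2.25·999 + 47.07·202 = 48504.43.
Deflator = Nominal/Real × 100 = 70684.78/48504.43 × 100 = 145.729.

145.73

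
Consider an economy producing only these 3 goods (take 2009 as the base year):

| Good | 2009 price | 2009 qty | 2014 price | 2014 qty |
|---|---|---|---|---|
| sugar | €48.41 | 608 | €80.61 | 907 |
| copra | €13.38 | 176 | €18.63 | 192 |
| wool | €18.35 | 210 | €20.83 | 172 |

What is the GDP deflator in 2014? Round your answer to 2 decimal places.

Nominal GDP 2014 = 80.61·907 + 18.63·192 + 20.83·172 = 80272.99.
Real GDP 2014 (at 2009 prices) = 48.41·907 + 13.38·192 + 18.35·172 = 49633.03.
Deflator = Nominal/Real × 100 = 80272.99/49633.03 × 100 = 161.733.

161.73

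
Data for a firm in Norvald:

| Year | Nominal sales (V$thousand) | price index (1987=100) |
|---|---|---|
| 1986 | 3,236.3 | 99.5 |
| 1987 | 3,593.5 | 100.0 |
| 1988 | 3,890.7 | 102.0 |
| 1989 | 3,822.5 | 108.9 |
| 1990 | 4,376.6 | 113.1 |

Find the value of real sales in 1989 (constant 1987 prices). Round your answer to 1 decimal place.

V$3,510.1 thousand

Real sales 1989 = 3822.5 / 1.089 = 3510.10.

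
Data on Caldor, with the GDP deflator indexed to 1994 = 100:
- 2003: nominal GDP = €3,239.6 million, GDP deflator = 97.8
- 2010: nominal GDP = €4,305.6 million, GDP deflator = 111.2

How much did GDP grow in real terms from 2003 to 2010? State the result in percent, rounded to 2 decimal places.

16.89%

Deflate each year: 2003 → 3239.6/0.978 = 3312.47; 2010 → 4305.6/1.112 = 3871.94.
So real GDP changed by 3871.94/3312.47 − 1 = 0.1689, i.e. 16.89%.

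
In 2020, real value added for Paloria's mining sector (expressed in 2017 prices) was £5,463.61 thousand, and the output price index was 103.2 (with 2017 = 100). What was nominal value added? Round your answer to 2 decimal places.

£5,638.45 thousand

Nominal value added = Real × (output price index/100) = 5463.61 × 1.032 = 5638.45.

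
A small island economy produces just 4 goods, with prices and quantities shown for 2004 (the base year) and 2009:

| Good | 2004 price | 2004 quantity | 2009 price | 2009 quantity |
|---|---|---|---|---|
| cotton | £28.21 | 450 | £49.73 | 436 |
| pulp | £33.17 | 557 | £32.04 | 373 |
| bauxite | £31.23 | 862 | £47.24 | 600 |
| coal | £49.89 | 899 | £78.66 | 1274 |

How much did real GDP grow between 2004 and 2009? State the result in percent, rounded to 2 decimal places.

Real GDP 2004 = Nominal GDP 2004 = 28.21·450 + 33.17·557 + 31.23·862 + 49.89·899 = 102941.56.
Real GDP 2009 (at 2004 prices) = 28.21·436 + 33.17·373 + 31.23·600 + 49.89·1274 = 106969.83.
Real growth = 106969.83/102941.56 − 1 = 0.0391.

3.91%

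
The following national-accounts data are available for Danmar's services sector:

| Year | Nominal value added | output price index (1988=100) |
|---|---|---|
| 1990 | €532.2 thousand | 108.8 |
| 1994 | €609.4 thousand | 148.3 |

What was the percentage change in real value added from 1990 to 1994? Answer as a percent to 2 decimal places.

-15.99%

Deflate each year: 1990 → 532.2/1.088 = 489.15; 1994 → 609.4/1.483 = 410.92.
So real value added changed by 410.92/489.15 − 1 = -0.1599, i.e. -15.99%.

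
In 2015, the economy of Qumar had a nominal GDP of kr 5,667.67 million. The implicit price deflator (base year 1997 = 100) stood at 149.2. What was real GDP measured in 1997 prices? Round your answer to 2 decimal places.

Real GDP = Nominal / (implicit price deflator/100) = 5667.67 / 1.492 = 3798.71.

kr 3,798.71 million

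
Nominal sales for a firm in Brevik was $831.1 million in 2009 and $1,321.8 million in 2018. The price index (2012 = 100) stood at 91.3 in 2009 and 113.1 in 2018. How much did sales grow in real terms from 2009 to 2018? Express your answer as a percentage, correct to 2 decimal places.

Real sales 2009 = 831.1 / 0.913 = 910.30.
Real sales 2018 = 1321.8 / 1.131 = 1168.70.
Real growth = 1168.70 / 910.30 − 1 = 0.2839.

28.39%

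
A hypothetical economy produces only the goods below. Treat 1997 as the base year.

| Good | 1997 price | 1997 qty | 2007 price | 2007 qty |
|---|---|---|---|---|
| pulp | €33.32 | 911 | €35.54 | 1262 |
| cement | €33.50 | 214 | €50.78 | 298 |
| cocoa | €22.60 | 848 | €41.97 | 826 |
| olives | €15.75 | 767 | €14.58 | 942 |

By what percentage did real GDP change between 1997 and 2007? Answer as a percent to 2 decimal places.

Real GDP 1997 = Nominal GDP 1997 = 33.32·911 + 33.50·214 + 22.60·848 + 15.75·767 = 68768.57.
Real GDP 2007 (at 1997 prices) = 33.32·1262 + 33.50·298 + 22.60·826 + 15.75·942 = 85536.94.
Real growth = 85536.94/68768.57 − 1 = 0.2438.

24.38%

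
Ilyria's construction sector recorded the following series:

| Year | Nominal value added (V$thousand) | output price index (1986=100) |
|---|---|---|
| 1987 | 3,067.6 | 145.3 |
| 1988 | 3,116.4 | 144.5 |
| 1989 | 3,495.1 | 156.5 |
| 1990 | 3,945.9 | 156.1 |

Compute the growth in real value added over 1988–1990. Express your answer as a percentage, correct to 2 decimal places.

17.21%

Real value added 1988 = 3116.4/1.445 = 2156.68.
Real value added 1990 = 3945.9/1.561 = 2527.80.
Change = 2527.80/2156.68 − 1 = 0.1721.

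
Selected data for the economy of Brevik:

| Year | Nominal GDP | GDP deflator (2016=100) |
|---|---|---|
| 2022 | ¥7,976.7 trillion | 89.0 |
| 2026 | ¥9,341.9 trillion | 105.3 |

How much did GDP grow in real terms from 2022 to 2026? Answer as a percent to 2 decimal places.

-1.01%

Real GDP 2022 = 7976.7 / 0.890 = 8962.58.
Real GDP 2026 = 9341.9 / 1.053 = 8871.70.
Real growth = 8871.70 / 8962.58 − 1 = -0.0101.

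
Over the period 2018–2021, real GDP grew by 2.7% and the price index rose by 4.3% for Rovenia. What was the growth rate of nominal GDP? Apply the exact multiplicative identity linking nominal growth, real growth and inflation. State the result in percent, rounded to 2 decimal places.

(1 + g_nom) = (1 + g_real)(1 + π) = 1.0270 × 1.0430 = 1.07116.

7.12%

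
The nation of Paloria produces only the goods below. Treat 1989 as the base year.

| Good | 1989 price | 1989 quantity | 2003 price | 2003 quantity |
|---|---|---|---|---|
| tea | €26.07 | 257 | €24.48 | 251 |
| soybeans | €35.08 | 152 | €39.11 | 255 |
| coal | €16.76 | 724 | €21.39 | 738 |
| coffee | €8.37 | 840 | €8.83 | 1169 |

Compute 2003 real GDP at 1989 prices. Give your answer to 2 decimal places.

Real GDP 2003 = Σ (p_1989 × q_2003) = 26.07·251 + 35.08·255 + 16.76·738 + 8.37·1169 = 37642.38.

€37642.38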